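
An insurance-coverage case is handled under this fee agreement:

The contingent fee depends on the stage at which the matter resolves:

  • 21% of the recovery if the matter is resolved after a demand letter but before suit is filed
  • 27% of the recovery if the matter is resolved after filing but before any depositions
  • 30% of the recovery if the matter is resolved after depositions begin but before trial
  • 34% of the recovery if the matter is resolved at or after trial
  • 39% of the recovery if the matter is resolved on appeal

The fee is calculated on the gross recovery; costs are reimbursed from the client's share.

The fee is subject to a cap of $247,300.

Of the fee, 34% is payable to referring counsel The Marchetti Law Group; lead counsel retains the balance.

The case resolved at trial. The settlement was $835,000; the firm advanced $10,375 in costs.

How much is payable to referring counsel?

$84,082.00

Fee base is the gross recovery, $835,000; costs are reimbursed separately.
The matter resolved at trial, so the 34% rate applies.
$835,000 × 34% = $283,900.00
$283,900.00 exceeds the $247,300 cap, so the fee is capped at $247,300.00.
Referral share: 34% of $247,300.00 = $84,082.00; lead counsel retains $247,300.00 − $84,082.00 = $163,218.00.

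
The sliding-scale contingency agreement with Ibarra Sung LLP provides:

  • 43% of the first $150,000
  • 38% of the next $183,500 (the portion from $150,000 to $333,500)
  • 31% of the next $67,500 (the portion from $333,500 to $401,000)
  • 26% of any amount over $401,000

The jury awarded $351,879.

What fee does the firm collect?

First $150,000 at 43% = $64,500.00
Next $183,500 at 38% = $69,730.00
Remaining $18,379 at 31% = $5,697.49
Fee: $64,500.00 + $69,730.00 + $5,697.49 = $139,927.49

$139,927.49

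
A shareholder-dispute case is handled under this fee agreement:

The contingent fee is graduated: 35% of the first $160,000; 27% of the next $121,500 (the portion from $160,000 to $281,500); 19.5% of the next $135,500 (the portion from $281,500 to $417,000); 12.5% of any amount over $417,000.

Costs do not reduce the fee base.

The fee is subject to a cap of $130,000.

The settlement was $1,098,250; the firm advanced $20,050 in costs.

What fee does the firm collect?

$130,000.00

Fee base is the gross recovery, $1,098,250; costs are reimbursed separately.
First $160,000 at 35% = $56,000.00
Next $121,500 at 27% = $32,805.00
Next $135,500 at 19.5% = $26,422.50
Remaining $681,250 at 12.5% = $85,156.25
Fee: $56,000.00 + $32,805.00 + $26,422.50 + $85,156.25 = $200,383.75
$200,383.75 exceeds the $130,000 cap, so the fee is capped at $130,000.00.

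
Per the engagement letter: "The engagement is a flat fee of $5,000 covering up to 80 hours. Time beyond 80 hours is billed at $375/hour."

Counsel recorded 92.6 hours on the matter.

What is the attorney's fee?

Flat fee: $5,000.00
Excess hours: 92.6 − 80 = 12.6
Overrun: 12.6 × $375 = $4,725.00
Total: $5,000.00 + $4,725.00 = $9,725.00

$9,725.00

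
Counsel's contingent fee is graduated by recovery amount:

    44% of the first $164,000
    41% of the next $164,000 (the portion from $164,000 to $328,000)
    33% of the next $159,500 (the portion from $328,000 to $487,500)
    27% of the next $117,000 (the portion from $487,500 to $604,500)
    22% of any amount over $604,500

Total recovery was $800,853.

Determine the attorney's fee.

First $164,000 at 44% = $72,160.00
Next $164,000 at 41% = $67,240.00
Next $159,500 at 33% = $52,635.00
Next $117,000 at 27% = $31,590.00
Remaining $196,353 at 22% = $43,197.66
Fee: $72,160.00 + $67,240.00 + $52,635.00 + $31,590.00 + $43,197.66 = $266,822.66

$266,822.66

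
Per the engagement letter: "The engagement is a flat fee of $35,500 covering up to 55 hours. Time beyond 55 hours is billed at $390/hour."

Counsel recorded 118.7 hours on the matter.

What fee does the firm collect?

Flat fee: $35,500.00
Excess hours: 118.7 − 55 = 63.7
Overrun: 63.7 × $390 = $24,843.00
Total: $35,500.00 + $24,843.00 = $60,343.00

$60,343.00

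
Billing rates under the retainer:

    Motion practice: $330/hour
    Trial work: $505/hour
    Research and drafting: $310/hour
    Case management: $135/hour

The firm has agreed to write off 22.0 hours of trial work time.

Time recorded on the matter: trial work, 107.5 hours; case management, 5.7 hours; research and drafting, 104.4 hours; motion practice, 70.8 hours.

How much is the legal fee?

$99,675.00

Motion practice: 70.8 × $330 = $23,364.00
Trial work: 107.5 × $505 = $54,287.50
Research and drafting: 104.4 × $310 = $32,364.00
Case management: 5.7 × $135 = $769.50
Subtotal: $110,785.00
Write-off: 22.0 × $505 = $11,110.00
Total: $110,785.00 − $11,110.00 = $99,675.00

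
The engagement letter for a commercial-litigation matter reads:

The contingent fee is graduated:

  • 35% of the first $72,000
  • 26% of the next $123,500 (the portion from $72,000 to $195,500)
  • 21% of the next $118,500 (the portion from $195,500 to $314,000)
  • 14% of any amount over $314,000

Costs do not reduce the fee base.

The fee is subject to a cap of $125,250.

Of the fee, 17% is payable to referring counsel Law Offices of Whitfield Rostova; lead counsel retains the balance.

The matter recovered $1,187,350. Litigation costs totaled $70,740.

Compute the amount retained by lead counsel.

Fee base is the gross recovery, $1,187,350; costs are reimbursed separately.
First $72,000 at 35% = $25,200.00
Next $123,500 at 26% = $32,110.00
Next $118,500 at 21% = $24,885.00
Remaining $873,350 at 14% = $122,269.00
Fee: $25,200.00 + $32,110.00 + $24,885.00 + $122,269.00 = $204,464.00
$204,464.00 exceeds the $125,250 cap, so the fee is capped at $125,250.00.
Referral share: 17% of $125,250.00 = $21,292.50; lead counsel retains $125,250.00 − $21,292.50 = $103,957.50.

$103,957.50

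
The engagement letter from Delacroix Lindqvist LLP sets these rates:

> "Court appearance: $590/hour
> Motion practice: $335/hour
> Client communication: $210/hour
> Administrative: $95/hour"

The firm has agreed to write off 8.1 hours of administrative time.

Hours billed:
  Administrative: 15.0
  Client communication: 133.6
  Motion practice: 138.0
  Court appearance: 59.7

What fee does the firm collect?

Court appearance: 59.7 × $590 = $35,223.00
Motion practice: 138.0 × $335 = $46,230.00
Client communication: 133.6 × $210 = $28,056.00
Administrative: 15.0 × $95 = $1,425.00
Subtotal: $110,934.00
Write-off: 8.1 × $95 = $769.50
Total: $110,934.00 − $769.50 = $110,164.50

$110,164.50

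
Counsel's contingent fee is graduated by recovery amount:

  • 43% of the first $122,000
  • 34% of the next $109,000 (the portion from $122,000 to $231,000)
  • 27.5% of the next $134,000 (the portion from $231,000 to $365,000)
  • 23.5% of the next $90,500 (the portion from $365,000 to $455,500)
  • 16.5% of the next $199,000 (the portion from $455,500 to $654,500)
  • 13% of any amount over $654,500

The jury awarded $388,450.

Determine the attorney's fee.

$131,880.75

First $122,000 at 43% = $52,460.00
Next $109,000 at 34% = $37,060.00
Next $134,000 at 27.5% = $36,850.00
Remaining $23,450 at 23.5% = $5,510.75
Fee: $52,460.00 + $37,060.00 + $36,850.00 + $5,510.75 = $131,880.75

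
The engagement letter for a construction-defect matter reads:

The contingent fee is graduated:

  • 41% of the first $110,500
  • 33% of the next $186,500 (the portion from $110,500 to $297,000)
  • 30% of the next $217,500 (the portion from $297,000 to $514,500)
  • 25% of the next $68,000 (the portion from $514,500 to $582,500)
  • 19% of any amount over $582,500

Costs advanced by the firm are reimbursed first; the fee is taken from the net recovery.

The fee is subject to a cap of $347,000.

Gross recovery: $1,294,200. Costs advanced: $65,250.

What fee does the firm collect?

Fee base (net of costs): $1,294,200 − $65,250 = $1,228,950
First $110,500 at 41% = $45,305.00
Next $186,500 at 33% = $61,545.00
Next $217,500 at 30% = $65,250.00
Next $68,000 at 25% = $17,000.00
Remaining $646,450 at 19% = $122,825.50
Fee: $45,305.00 + $61,545.00 + $65,250.00 + $17,000.00 + $122,825.50 = $311,925.50
$311,925.50 is under the $347,000 cap.

$311,925.50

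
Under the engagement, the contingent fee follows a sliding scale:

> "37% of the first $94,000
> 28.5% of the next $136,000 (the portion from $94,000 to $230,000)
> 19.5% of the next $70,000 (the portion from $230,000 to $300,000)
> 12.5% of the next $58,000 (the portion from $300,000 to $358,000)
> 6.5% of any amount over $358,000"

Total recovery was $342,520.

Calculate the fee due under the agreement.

$92,505.00

First $94,000 at 37% = $34,780.00
Next $136,000 at 28.5% = $38,760.00
Next $70,000 at 19.5% = $13,650.00
Remaining $42,520 at 12.5% = $5,315.00
Fee: $34,780.00 + $38,760.00 + $13,650.00 + $5,315.00 = $92,505.00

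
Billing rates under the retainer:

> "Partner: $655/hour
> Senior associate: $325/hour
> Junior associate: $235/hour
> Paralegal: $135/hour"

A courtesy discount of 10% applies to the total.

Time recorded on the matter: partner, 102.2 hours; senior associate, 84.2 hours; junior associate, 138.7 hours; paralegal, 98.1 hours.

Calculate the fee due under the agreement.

$126,129.60

Partner: 102.2 × $655 = $66,941.00
Senior associate: 84.2 × $325 = $27,365.00
Junior associate: 138.7 × $235 = $32,594.50
Paralegal: 98.1 × $135 = $13,243.50
Subtotal: $140,144.00
Less 10% discount: −$14,014.40
Total: $140,144.00 − $14,014.40 = $126,129.60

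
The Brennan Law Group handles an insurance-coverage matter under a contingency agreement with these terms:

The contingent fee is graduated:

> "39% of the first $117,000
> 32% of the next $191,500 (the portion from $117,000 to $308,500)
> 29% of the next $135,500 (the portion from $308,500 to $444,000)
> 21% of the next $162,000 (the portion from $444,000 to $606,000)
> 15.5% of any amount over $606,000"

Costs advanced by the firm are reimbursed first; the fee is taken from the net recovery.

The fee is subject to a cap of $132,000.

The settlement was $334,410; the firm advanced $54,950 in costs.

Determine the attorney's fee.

$97,617.20

Fee base (net of costs): $334,410 − $54,950 = $279,460
First $117,000 at 39% = $45,630.00
Remaining $162,460 at 32% = $51,987.20
Fee: $45,630.00 + $51,987.20 = $97,617.20
$97,617.20 is under the $132,000 cap.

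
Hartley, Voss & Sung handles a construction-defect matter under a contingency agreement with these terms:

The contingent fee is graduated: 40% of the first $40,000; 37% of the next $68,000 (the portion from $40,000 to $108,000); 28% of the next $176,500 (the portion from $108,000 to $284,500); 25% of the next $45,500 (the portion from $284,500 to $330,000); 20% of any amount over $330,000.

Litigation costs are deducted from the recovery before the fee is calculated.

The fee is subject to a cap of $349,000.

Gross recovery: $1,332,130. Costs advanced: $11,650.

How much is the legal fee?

$300,051.00

Fee base (net of costs): $1,332,130 − $11,650 = $1,320,480
First $40,000 at 40% = $16,000.00
Next $68,000 at 37% = $25,160.00
Next $176,500 at 28% = $49,420.00
Next $45,500 at 25% = $11,375.00
Remaining $990,480 at 20% = $198,096.00
Fee: $16,000.00 + $25,160.00 + $49,420.00 + $11,375.00 + $198,096.00 = $300,051.00
$300,051.00 is under the $349,000 cap.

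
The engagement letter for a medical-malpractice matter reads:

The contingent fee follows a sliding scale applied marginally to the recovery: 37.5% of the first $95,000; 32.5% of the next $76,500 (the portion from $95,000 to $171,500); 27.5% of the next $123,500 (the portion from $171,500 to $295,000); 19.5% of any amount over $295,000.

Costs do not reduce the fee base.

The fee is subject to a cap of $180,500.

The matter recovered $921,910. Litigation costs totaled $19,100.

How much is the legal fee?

Fee base is the gross recovery, $921,910; costs are reimbursed separately.
First $95,000 at 37.5% = $35,625.00
Next $76,500 at 32.5% = $24,862.50
Next $123,500 at 27.5% = $33,962.50
Remaining $626,910 at 19.5% = $122,247.45
Fee: $35,625.00 + $24,862.50 + $33,962.50 + $122,247.45 = $216,697.45
$216,697.45 exceeds the $180,500 cap, so the fee is capped at $180,500.00.

$180,500.00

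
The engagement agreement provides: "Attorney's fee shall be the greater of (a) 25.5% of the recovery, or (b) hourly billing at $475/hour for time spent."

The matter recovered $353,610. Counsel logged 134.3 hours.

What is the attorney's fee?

(a) 25.5% of $353,610 = $90,170.55
(b) 134.3 × $475 = $63,792.50
The greater is (a): $90,170.55.

$90,170.55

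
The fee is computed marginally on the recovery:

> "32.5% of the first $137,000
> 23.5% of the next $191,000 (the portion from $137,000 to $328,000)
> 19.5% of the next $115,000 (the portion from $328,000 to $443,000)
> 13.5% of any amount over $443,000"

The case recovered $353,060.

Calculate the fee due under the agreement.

First $137,000 at 32.5% = $44,525.00
Next $191,000 at 23.5% = $44,885.00
Remaining $25,060 at 19.5% = $4,886.70
Fee: $44,525.00 + $44,885.00 + $4,886.70 = $94,296.70

$94,296.70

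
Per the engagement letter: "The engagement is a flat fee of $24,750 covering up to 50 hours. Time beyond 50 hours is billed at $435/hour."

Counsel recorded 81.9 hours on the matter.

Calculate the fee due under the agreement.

$38,626.50

Flat fee: $24,750.00
Excess hours: 81.9 − 50 = 31.9
Overrun: 31.9 × $435 = $13,876.50
Total: $24,750.00 + $13,876.50 = $38,626.50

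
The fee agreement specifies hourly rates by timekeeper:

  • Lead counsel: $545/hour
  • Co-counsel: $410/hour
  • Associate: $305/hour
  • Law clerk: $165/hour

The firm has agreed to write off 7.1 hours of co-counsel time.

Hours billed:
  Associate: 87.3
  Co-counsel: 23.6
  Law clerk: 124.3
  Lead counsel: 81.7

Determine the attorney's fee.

Lead counsel: 81.7 × $545 = $44,526.50
Co-counsel: 23.6 × $410 = $9,676.00
Associate: 87.3 × $305 = $26,626.50
Law clerk: 124.3 × $165 = $20,509.50
Subtotal: $101,338.50
Write-off: 7.1 × $410 = $2,911.00
Total: $101,338.50 − $2,911.00 = $98,427.50

$98,427.50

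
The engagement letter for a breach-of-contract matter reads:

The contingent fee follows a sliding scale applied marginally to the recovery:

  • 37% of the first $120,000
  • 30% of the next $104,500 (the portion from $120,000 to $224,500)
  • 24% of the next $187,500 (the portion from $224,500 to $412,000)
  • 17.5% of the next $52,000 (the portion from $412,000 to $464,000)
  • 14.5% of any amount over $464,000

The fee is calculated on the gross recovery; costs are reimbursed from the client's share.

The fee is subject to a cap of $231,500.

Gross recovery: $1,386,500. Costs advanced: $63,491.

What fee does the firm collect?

Fee base is the gross recovery, $1,386,500; costs are reimbursed separately.
First $120,000 at 37% = $44,400.00
Next $104,500 at 30% = $31,350.00
Next $187,500 at 24% = $45,000.00
Next $52,000 at 17.5% = $9,100.00
Remaining $922,500 at 14.5% = $133,762.50
Fee: $44,400.00 + $31,350.00 + $45,000.00 + $9,100.00 + $133,762.50 = $263,612.50
$263,612.50 exceeds the $231,500 cap, so the fee is capped at $231,500.00.

$231,500.00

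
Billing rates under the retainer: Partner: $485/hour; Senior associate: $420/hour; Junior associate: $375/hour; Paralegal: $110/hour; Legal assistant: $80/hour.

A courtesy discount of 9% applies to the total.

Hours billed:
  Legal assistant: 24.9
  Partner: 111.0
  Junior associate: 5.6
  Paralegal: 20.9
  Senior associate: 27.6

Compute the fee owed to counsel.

Partner: 111.0 × $485 = $53,835.00
Senior associate: 27.6 × $420 = $11,592.00
Junior associate: 5.6 × $375 = $2,100.00
Paralegal: 20.9 × $110 = $2,299.00
Legal assistant: 24.9 × $80 = $1,992.00
Subtotal: $71,818.00
Less 9% discount: −$6,463.62
Total: $71,818.00 − $6,463.62 = $65,354.38

$65,354.38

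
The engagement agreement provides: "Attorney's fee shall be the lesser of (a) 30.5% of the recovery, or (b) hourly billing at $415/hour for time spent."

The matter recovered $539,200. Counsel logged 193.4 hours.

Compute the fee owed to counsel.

(a) 30.5% of $539,200 = $164,456.00
(b) 193.4 × $415 = $80,261.00
The lesser is (b): $80,261.00.

$80,261.00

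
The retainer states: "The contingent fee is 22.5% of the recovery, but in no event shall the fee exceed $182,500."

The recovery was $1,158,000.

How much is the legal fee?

$182,500.00

22.5% of $1,158,000 = $260,550.00
That exceeds the $182,500 cap, so the fee is capped at $182,500.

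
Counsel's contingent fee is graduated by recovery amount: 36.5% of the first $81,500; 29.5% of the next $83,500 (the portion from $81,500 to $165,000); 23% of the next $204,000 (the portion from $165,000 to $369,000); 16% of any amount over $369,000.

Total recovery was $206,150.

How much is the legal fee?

First $81,500 at 36.5% = $29,747.50
Next $83,500 at 29.5% = $24,632.50
Remaining $41,150 at 23% = $9,464.50
Fee: $29,747.50 + $24,632.50 + $9,464.50 = $63,844.50

$63,844.50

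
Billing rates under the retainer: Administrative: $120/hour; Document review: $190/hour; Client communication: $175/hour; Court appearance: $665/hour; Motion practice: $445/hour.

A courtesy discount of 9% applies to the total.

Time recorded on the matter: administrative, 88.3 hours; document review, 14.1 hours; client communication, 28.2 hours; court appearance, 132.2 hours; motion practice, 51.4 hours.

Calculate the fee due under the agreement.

$117,386.36

Administrative: 88.3 × $120 = $10,596.00
Document review: 14.1 × $190 = $2,679.00
Client communication: 28.2 × $175 = $4,935.00
Court appearance: 132.2 × $665 = $87,913.00
Motion practice: 51.4 × $445 = $22,873.00
Subtotal: $128,996.00
Less 9% discount: −$11,609.64
Total: $128,996.00 − $11,609.64 = $117,386.36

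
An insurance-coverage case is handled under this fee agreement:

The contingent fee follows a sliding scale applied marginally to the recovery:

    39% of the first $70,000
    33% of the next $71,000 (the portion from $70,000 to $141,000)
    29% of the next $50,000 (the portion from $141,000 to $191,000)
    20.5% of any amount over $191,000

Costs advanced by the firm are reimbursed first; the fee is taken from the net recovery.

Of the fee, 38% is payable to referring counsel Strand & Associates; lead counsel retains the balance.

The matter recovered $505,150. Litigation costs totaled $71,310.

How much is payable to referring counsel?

Fee base (net of costs): $505,150 − $71,310 = $433,840
First $70,000 at 39% = $27,300.00
Next $71,000 at 33% = $23,430.00
Next $50,000 at 29% = $14,500.00
Remaining $242,840 at 20.5% = $49,782.20
Fee: $27,300.00 + $23,430.00 + $14,500.00 + $49,782.20 = $115,012.20
Referral share: 38% of $115,012.20 = $43,704.64; lead counsel retains $115,012.20 − $43,704.64 = $71,307.56.

$43,704.64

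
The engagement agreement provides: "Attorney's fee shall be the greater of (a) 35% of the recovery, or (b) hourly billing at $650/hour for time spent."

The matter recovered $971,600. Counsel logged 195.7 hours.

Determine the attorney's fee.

$340,060.00

(a) 35% of $971,600 = $340,060.00
(b) 195.7 × $650 = $127,205.00
The greater is (a): $340,060.00.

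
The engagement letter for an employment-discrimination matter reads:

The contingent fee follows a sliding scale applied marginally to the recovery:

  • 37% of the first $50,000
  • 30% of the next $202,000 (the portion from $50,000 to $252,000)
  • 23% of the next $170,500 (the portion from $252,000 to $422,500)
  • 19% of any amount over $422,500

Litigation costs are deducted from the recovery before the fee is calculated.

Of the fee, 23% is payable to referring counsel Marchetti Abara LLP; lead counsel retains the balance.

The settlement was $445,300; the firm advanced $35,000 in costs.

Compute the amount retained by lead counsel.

$88,941.93

Fee base (net of costs): $445,300 − $35,000 = $410,300
First $50,000 at 37% = $18,500.00
Next $202,000 at 30% = $60,600.00
Remaining $158,300 at 23% = $36,409.00
Fee: $18,500.00 + $60,600.00 + $36,409.00 = $115,509.00
Referral share: 23% of $115,509.00 = $26,567.07; lead counsel retains $115,509.00 − $26,567.07 = $88,941.93.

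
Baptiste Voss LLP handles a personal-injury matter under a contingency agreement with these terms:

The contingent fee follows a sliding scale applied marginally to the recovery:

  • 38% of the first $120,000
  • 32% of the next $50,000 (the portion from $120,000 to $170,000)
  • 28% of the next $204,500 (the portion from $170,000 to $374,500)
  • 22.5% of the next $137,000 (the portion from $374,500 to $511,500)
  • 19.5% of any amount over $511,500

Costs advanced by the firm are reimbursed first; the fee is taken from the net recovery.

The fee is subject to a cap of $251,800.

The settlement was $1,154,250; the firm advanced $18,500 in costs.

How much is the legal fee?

$251,800.00

Fee base (net of costs): $1,154,250 − $18,500 = $1,135,750
First $120,000 at 38% = $45,600.00
Next $50,000 at 32% = $16,000.00
Next $204,500 at 28% = $57,260.00
Next $137,000 at 22.5% = $30,825.00
Remaining $624,250 at 19.5% = $121,728.75
Fee: $45,600.00 + $16,000.00 + $57,260.00 + $30,825.00 + $121,728.75 = $271,413.75
$271,413.75 exceeds the $251,800 cap, so the fee is capped at $251,800.00.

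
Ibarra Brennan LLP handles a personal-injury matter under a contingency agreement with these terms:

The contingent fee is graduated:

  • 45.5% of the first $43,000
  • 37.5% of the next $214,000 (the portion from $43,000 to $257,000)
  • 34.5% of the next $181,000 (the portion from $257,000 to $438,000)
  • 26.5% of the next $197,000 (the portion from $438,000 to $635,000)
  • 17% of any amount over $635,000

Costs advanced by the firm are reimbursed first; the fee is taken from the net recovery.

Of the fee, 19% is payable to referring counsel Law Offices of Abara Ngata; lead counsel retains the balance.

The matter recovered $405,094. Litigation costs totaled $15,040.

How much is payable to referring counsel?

$27,686.54

Fee base (net of costs): $405,094 − $15,040 = $390,054
First $43,000 at 45.5% = $19,565.00
Next $214,000 at 37.5% = $80,250.00
Remaining $133,054 at 34.5% = $45,903.63
Fee: $19,565.00 + $80,250.00 + $45,903.63 = $145,718.63
Referral share: 19% of $145,718.63 = $27,686.54; lead counsel retains $145,718.63 − $27,686.54 = $118,032.09.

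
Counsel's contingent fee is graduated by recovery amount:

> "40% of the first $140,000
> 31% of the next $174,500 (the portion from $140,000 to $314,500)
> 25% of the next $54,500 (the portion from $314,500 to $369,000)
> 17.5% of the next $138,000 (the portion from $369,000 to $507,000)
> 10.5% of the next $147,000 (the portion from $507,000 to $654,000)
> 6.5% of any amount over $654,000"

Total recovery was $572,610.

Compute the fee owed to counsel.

First $140,000 at 40% = $56,000.00
Next $174,500 at 31% = $54,095.00
Next $54,500 at 25% = $13,625.00
Next $138,000 at 17.5% = $24,150.00
Remaining $65,610 at 10.5% = $6,889.05
Fee: $56,000.00 + $54,095.00 + $13,625.00 + $24,150.00 + $6,889.05 = $154,759.05

$154,759.05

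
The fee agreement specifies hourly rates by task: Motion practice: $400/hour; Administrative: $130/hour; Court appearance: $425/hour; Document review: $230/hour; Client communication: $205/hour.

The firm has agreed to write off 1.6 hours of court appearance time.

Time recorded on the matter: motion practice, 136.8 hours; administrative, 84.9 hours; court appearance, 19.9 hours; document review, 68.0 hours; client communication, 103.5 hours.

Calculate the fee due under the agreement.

$110,392.00

Motion practice: 136.8 × $400 = $54,720.00
Administrative: 84.9 × $130 = $11,037.00
Court appearance: 19.9 × $425 = $8,457.50
Document review: 68.0 × $230 = $15,640.00
Client communication: 103.5 × $205 = $21,217.50
Subtotal: $111,072.00
Write-off: 1.6 × $425 = $680.00
Total: $111,072.00 − $680.00 = $110,392.00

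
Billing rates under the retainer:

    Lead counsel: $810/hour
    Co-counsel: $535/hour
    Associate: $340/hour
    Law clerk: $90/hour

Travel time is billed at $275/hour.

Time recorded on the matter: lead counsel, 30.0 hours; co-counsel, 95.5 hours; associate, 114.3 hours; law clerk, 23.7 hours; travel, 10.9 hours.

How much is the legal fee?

Lead counsel: 30.0 × $810 = $24,300.00
Co-counsel: 95.5 × $535 = $51,092.50
Associate: 114.3 × $340 = $38,862.00
Law clerk: 23.7 × $90 = $2,133.00
Subtotal: $24,300.00 + $51,092.50 + $38,862.00 + $2,133.00 = $116,387.50
Travel: 10.9 × $275 = $2,997.50
Total: $116,387.50 + $2,997.50 = $119,385.00

$119,385.00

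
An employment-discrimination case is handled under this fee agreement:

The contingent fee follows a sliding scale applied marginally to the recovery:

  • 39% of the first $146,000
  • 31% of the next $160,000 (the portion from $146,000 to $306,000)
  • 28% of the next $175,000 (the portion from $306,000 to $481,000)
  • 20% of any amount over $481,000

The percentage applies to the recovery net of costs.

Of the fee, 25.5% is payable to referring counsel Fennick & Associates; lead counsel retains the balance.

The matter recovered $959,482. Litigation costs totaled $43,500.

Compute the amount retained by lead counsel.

Fee base (net of costs): $959,482 − $43,500 = $915,982
First $146,000 at 39% = $56,940.00
Next $160,000 at 31% = $49,600.00
Next $175,000 at 28% = $49,000.00
Remaining $434,982 at 20% = $86,996.40
Fee: $56,940.00 + $49,600.00 + $49,000.00 + $86,996.40 = $242,536.40
Referral share: 25.5% of $242,536.40 = $61,846.78; lead counsel retains $242,536.40 − $61,846.78 = $180,689.62.

$180,689.62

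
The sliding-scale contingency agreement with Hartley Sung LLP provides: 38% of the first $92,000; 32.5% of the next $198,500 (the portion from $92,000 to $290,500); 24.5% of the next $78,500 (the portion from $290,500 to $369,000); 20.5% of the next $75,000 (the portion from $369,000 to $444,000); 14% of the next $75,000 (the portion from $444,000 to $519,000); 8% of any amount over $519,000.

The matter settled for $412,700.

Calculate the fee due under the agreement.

$127,663.50

First $92,000 at 38% = $34,960.00
Next $198,500 at 32.5% = $64,512.50
Next $78,500 at 24.5% = $19,232.50
Remaining $43,700 at 20.5% = $8,958.50
Fee: $34,960.00 + $64,512.50 + $19,232.50 + $8,958.50 = $127,663.50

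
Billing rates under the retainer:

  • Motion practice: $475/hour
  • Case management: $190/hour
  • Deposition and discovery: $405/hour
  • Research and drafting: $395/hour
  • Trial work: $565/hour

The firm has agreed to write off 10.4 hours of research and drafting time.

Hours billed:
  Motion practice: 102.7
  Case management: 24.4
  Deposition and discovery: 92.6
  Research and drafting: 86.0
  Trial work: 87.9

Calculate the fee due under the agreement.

Motion practice: 102.7 × $475 = $48,782.50
Case management: 24.4 × $190 = $4,636.00
Deposition and discovery: 92.6 × $405 = $37,503.00
Research and drafting: 86.0 × $395 = $33,970.00
Trial work: 87.9 × $565 = $49,663.50
Subtotal: $174,555.00
Write-off: 10.4 × $395 = $4,108.00
Total: $174,555.00 − $4,108.00 = $170,447.00

$170,447.00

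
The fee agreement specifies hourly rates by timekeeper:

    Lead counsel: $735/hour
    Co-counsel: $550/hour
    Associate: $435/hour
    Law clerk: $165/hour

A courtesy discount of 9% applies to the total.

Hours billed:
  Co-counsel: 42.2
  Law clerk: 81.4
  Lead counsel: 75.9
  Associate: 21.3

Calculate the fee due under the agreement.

$92,540.63

Lead counsel: 75.9 × $735 = $55,786.50
Co-counsel: 42.2 × $550 = $23,210.00
Associate: 21.3 × $435 = $9,265.50
Law clerk: 81.4 × $165 = $13,431.00
Subtotal: $101,693.00
Less 9% discount: −$9,152.37
Total: $101,693.00 − $9,152.37 = $92,540.63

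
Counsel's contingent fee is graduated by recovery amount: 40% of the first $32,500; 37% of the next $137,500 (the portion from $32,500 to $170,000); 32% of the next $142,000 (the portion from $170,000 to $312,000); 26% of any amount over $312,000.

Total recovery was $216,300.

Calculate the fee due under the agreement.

First $32,500 at 40% = $13,000.00
Next $137,500 at 37% = $50,875.00
Remaining $46,300 at 32% = $14,816.00
Fee: $13,000.00 + $50,875.00 + $14,816.00 = $78,691.00

$78,691.00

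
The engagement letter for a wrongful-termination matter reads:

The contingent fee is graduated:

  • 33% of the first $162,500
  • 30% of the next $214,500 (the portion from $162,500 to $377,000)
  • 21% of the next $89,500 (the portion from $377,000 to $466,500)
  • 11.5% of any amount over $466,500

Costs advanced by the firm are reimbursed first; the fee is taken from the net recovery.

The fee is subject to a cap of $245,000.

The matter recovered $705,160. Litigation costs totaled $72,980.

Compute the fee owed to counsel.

Fee base (net of costs): $705,160 − $72,980 = $632,180
First $162,500 at 33% = $53,625.00
Next $214,500 at 30% = $64,350.00
Next $89,500 at 21% = $18,795.00
Remaining $165,680 at 11.5% = $19,053.20
Fee: $53,625.00 + $64,350.00 + $18,795.00 + $19,053.20 = $155,823.20
$155,823.20 is under the $245,000 cap.

$155,823.20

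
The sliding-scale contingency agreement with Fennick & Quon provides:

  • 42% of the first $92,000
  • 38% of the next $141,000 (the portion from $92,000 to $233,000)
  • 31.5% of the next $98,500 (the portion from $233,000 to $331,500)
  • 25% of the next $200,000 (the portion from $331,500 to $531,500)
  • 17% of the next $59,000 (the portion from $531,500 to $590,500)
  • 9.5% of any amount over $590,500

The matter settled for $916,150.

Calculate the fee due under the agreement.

$214,214.25

First $92,000 at 42% = $38,640.00
Next $141,000 at 38% = $53,580.00
Next $98,500 at 31.5% = $31,027.50
Next $200,000 at 25% = $50,000.00
Next $59,000 at 17% = $10,030.00
Remaining $325,650 at 9.5% = $30,936.75
Fee: $38,640.00 + $53,580.00 + $31,027.50 + $50,000.00 + $10,030.00 + $30,936.75 = $214,214.25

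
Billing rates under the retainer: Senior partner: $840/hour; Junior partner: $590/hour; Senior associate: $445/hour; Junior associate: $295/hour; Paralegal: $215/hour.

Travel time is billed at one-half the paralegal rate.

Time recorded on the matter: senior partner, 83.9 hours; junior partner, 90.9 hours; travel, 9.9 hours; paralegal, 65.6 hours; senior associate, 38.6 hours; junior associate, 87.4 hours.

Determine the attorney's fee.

$182,235.25

Senior partner: 83.9 × $840 = $70,476.00
Junior partner: 90.9 × $590 = $53,631.00
Senior associate: 38.6 × $445 = $17,177.00
Junior associate: 87.4 × $295 = $25,783.00
Paralegal: 65.6 × $215 = $14,104.00
Subtotal: $70,476.00 + $53,631.00 + $17,177.00 + $25,783.00 + $14,104.00 = $181,171.00
Travel: 9.9 × ($215 ÷ 2) = 9.9 × $107.50 = $1,064.25
Total: $181,171.00 + $1,064.25 = $182,235.25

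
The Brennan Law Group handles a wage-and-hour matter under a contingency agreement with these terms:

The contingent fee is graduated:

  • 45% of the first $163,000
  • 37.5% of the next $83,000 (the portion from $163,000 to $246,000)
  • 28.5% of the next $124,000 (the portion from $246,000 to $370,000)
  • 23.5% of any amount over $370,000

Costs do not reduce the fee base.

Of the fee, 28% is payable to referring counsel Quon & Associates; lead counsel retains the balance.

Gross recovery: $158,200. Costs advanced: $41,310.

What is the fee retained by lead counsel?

$51,256.80

Fee base is the gross recovery, $158,200; costs are reimbursed separately.
First $158,200 at 45% = $71,190.00
Referral share: 28% of $71,190.00 = $19,933.20; lead counsel retains $71,190.00 − $19,933.20 = $51,256.80.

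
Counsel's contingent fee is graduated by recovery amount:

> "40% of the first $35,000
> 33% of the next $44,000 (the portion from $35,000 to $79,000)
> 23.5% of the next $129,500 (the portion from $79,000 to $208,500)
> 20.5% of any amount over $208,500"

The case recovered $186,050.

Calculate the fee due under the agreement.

First $35,000 at 40% = $14,000.00
Next $44,000 at 33% = $14,520.00
Remaining $107,050 at 23.5% = $25,156.75
Fee: $14,000.00 + $14,520.00 + $25,156.75 = $53,676.75

$53,676.75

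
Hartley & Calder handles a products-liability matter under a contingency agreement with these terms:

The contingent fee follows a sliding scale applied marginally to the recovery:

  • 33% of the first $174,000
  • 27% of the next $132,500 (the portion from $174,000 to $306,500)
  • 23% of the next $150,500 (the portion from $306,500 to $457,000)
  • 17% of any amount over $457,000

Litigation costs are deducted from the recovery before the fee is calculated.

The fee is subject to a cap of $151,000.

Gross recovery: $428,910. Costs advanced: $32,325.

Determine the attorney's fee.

Fee base (net of costs): $428,910 − $32,325 = $396,585
First $174,000 at 33% = $57,420.00
Next $132,500 at 27% = $35,775.00
Remaining $90,085 at 23% = $20,719.55
Fee: $57,420.00 + $35,775.00 + $20,719.55 = $113,914.55
$113,914.55 is under the $151,000 cap.

$113,914.55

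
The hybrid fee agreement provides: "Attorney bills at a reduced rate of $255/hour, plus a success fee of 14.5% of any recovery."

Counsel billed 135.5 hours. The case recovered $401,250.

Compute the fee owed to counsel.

Hourly: 135.5 × $255 = $34,552.50
Success fee: 14.5% of $401,250 = $58,181.25
Total: $34,552.50 + $58,181.25 = $92,733.75

$92,733.75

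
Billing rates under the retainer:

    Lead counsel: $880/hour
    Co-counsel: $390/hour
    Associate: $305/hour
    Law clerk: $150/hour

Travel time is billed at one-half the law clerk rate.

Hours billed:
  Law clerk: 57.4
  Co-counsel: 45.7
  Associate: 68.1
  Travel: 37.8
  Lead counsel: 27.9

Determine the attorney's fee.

$74,590.50

Lead counsel: 27.9 × $880 = $24,552.00
Co-counsel: 45.7 × $390 = $17,823.00
Associate: 68.1 × $305 = $20,770.50
Law clerk: 57.4 × $150 = $8,610.00
Subtotal: $24,552.00 + $17,823.00 + $20,770.50 + $8,610.00 = $71,755.50
Travel: 37.8 × ($150 ÷ 2) = 37.8 × $75.00 = $2,835.00
Total: $71,755.50 + $2,835.00 = $74,590.50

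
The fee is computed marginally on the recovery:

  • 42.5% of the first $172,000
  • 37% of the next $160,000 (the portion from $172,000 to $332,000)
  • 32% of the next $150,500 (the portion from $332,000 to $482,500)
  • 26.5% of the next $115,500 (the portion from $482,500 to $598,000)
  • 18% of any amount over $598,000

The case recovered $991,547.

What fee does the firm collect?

First $172,000 at 42.5% = $73,100.00
Next $160,000 at 37% = $59,200.00
Next $150,500 at 32% = $48,160.00
Next $115,500 at 26.5% = $30,607.50
Remaining $393,547 at 18% = $70,838.46
Fee: $73,100.00 + $59,200.00 + $48,160.00 + $30,607.50 + $70,838.46 = $281,905.96

$281,905.96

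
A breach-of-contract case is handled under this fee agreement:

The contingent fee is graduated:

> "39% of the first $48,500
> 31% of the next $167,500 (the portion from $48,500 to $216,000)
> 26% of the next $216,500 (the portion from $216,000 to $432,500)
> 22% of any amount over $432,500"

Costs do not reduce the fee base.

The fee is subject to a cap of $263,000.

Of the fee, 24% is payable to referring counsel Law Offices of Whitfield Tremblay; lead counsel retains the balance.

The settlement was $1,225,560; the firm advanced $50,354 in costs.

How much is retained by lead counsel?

$199,880.00

Fee base is the gross recovery, $1,225,560; costs are reimbursed separately.
First $48,500 at 39% = $18,915.00
Next $167,500 at 31% = $51,925.00
Next $216,500 at 26% = $56,290.00
Remaining $793,060 at 22% = $174,473.20
Fee: $18,915.00 + $51,925.00 + $56,290.00 + $174,473.20 = $301,603.20
$301,603.20 exceeds the $263,000 cap, so the fee is capped at $263,000.00.
Referral share: 24% of $263,000.00 = $63,120.00; lead counsel retains $263,000.00 − $63,120.00 = $199,880.00.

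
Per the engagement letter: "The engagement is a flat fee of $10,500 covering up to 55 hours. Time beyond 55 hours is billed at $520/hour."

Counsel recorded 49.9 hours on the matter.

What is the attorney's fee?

$10,500.00

49.9 hours is within the 55-hour scope; only the flat fee applies.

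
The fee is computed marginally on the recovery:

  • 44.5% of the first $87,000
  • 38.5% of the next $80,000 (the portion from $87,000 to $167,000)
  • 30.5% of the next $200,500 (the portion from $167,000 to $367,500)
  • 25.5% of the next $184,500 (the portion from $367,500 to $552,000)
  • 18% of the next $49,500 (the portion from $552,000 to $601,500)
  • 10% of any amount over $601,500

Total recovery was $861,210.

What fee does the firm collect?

First $87,000 at 44.5% = $38,715.00
Next $80,000 at 38.5% = $30,800.00
Next $200,500 at 30.5% = $61,152.50
Next $184,500 at 25.5% = $47,047.50
Next $49,500 at 18% = $8,910.00
Remaining $259,710 at 10% = $25,971.00
Fee: $38,715.00 + $30,800.00 + $61,152.50 + $47,047.50 + $8,910.00 + $25,971.00 = $212,596.00

$212,596.00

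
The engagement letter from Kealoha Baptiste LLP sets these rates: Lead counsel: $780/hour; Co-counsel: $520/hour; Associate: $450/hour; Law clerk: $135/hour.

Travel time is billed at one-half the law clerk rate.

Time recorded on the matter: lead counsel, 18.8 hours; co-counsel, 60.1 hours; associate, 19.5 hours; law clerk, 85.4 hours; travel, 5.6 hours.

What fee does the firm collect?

$66,598.00

Lead counsel: 18.8 × $780 = $14,664.00
Co-counsel: 60.1 × $520 = $31,252.00
Associate: 19.5 × $450 = $8,775.00
Law clerk: 85.4 × $135 = $11,529.00
Subtotal: $14,664.00 + $31,252.00 + $8,775.00 + $11,529.00 = $66,220.00
Travel: 5.6 × ($135 ÷ 2) = 5.6 × $67.50 = $378.00
Total: $66,220.00 + $378.00 = $66,598.00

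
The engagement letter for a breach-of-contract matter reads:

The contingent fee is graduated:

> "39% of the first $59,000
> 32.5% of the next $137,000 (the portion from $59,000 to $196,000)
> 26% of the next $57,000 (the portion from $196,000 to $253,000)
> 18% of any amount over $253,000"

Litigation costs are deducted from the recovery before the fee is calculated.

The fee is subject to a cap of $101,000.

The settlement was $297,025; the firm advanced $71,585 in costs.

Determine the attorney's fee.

Fee base (net of costs): $297,025 − $71,585 = $225,440
First $59,000 at 39% = $23,010.00
Next $137,000 at 32.5% = $44,525.00
Remaining $29,440 at 26% = $7,654.40
Fee: $23,010.00 + $44,525.00 + $7,654.40 = $75,189.40
$75,189.40 is under the $101,000 cap.

$75,189.40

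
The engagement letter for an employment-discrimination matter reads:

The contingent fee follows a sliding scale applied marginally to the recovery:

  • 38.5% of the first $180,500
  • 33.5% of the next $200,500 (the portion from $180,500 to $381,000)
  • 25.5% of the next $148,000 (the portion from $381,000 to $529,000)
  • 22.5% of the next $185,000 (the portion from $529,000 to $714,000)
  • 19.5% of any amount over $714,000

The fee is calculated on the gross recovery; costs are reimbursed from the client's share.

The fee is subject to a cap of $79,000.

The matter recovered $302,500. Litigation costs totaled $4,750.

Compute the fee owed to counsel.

$79,000.00

Fee base is the gross recovery, $302,500; costs are reimbursed separately.
First $180,500 at 38.5% = $69,492.50
Remaining $122,000 at 33.5% = $40,870.00
Fee: $69,492.50 + $40,870.00 = $110,362.50
$110,362.50 exceeds the $79,000 cap, so the fee is capped at $79,000.00.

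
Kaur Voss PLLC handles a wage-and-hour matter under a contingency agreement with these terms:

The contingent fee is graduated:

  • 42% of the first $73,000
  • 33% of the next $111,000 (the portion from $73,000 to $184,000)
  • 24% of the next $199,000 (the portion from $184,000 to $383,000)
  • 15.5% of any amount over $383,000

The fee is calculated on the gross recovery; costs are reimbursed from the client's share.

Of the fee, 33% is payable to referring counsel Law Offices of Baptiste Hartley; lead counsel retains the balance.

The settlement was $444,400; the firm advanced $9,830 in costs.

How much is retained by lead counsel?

$83,459.89

Fee base is the gross recovery, $444,400; costs are reimbursed separately.
First $73,000 at 42% = $30,660.00
Next $111,000 at 33% = $36,630.00
Next $199,000 at 24% = $47,760.00
Remaining $61,400 at 15.5% = $9,517.00
Fee: $30,660.00 + $36,630.00 + $47,760.00 + $9,517.00 = $124,567.00
Referral share: 33% of $124,567.00 = $41,107.11; lead counsel retains $124,567.00 − $41,107.11 = $83,459.89.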